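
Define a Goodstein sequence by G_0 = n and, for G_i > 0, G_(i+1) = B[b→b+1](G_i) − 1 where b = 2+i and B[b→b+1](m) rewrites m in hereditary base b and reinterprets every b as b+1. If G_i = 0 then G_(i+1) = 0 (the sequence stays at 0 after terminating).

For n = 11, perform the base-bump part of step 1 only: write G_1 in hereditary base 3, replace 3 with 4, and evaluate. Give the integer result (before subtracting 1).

G_0=11  [base 2] 2^(2 + 1) + 2 + 1  →[2↦3]→  3^(3 + 1) + 3 + 1 = 85  −1 ⇒ G_1=84
G_1=84  [base 3] 3^(3 + 1) + 3  →[3↦4]→  4^(4 + 1) + 4 = 1028  −1 ⇒ G_2=1027

1028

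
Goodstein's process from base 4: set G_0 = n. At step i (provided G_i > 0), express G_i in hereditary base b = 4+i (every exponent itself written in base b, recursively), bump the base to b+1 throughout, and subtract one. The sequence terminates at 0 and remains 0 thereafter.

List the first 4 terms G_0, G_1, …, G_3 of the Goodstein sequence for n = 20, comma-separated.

[0] 20 ≡ 4^2 + 4 (base 4). Lift 5: 30. −1: 29.
[1] 29 ≡ 5^2 + 4 (base 5). Lift 6: 40. −1: 39.
[2] 39 ≡ 6^2 + 3 (base 6). Lift 7: 52. −1: 51.

20, 29, 39, 51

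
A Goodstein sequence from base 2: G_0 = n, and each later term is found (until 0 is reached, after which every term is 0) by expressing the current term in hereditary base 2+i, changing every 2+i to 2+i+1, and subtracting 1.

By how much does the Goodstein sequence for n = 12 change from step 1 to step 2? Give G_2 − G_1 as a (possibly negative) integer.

958

step 0: 12 = 2^(2 + 1) + 2^2; sub 3 for 2: 3^(3 + 1) + 3^3; = 108; G_1 = 108−1 = 107
step 1: 107 = 3^(3 + 1) + 2·3^2 + 2·3 + 2; sub 4 for 3: 4^(4 + 1) + 2·4^2 + 2·4 + 2; = 1066; G_2 = 1066−1 = 1065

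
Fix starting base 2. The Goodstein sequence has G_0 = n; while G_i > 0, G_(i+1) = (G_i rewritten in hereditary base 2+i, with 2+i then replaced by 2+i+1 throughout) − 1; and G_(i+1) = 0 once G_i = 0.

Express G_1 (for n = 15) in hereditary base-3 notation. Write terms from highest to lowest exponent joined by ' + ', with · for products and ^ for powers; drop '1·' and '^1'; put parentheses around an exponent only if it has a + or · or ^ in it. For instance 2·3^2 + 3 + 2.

3^(3 + 1) + 3^3 + 3

step 0: 15 = 2^(2 + 1) + 2^2 + 2 + 1; sub 3 for 2: 3^(3 + 1) + 3^3 + 3 + 1; = 112; G_1 = 112−1 = 111
step 1: 111 = 3^(3 + 1) + 3^3 + 3; sub 4 for 3: 4^(4 + 1) + 4^4 + 4; = 1284; G_2 = 1284−1 = 1283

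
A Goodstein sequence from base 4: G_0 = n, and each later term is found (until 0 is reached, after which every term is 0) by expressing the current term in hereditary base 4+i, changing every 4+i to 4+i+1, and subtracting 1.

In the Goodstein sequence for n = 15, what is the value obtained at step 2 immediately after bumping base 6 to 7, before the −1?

22

i=0: 15 = 3·4 + 3 (b=4); 4→5: 3·5 + 3 = 18; 18−1 = 17
i=1: 17 = 3·5 + 2 (b=5); 5→6: 3·6 + 2 = 20; 20−1 = 19
i=2: 19 = 3·6 + 1 (b=6); 6→7: 3·7 + 1 = 22; 22−1 = 21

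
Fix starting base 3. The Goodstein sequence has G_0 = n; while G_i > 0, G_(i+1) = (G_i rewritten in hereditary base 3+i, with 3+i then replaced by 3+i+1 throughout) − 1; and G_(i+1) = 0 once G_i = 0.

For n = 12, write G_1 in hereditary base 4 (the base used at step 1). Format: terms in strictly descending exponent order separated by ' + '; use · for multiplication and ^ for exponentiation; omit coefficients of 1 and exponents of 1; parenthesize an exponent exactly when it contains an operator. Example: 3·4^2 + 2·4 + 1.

12 —HB3→ 3^2 + 3 —bump→ 4^2 + 4 = 20 —(−1)→ 19
19 —HB4→ 4^2 + 3 —bump→ 5^2 + 3 = 28 —(−1)→ 27

4^2 + 3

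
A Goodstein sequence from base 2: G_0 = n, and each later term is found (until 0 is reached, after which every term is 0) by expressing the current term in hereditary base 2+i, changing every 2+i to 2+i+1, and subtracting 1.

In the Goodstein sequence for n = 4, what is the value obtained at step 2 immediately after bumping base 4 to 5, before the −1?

61

G_0=4  [base 2] 2^2  →[2↦3]→  3^3 = 27  −1 ⇒ G_1=26
G_1=26  [base 3] 2·3^2 + 2·3 + 2  →[3↦4]→  2·4^2 + 2·4 + 2 = 42  −1 ⇒ G_2=41
G_2=41  [base 4] 2·4^2 + 2·4 + 1  →[4↦5]→  2·5^2 + 2·5 + 1 = 61  −1 ⇒ G_3=60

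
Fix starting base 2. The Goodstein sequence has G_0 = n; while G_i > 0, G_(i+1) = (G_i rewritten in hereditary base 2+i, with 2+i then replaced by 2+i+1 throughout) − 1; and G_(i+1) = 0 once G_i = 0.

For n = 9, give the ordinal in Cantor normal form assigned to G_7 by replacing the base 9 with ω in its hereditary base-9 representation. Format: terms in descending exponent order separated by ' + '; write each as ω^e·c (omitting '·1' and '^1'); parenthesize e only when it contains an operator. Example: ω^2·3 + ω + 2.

(0) 9|_2 = 2^(2 + 1) + 1 ↦ 3^(3 + 1) + 1|_3 = 82 ⇒ 81
(1) 81|_3 = 3^(3 + 1) ↦ 4^(4 + 1)|_4 = 1024 ⇒ 1023
(2) 1023|_4 = 3·4^4 + 3·4^3 + 3·4^2 + 3·4 + 3 ↦ 3·5^5 + 3·5^3 + 3·5^2 + 3·5 + 3|_5 = 9843 ⇒ 9842
(3) 9842|_5 = 3·5^5 + 3·5^3 + 3·5^2 + 3·5 + 2 ↦ 3·6^6 + 3·6^3 + 3·6^2 + 3·6 + 2|_6 = 140744 ⇒ 140743
(4) 140743|_6 = 3·6^6 + 3·6^3 + 3·6^2 + 3·6 + 1 ↦ 3·7^7 + 3·7^3 + 3·7^2 + 3·7 + 1|_7 = 2471827 ⇒ 2471826
(5) 2471826|_7 = 3·7^7 + 3·7^3 + 3·7^2 + 3·7 ↦ 3·8^8 + 3·8^3 + 3·8^2 + 3·8|_8 = 50333400 ⇒ 50333399
(6) 50333399|_8 = 3·8^8 + 3·8^3 + 3·8^2 + 2·8 + 7 ↦ 3·9^9 + 3·9^3 + 3·9^2 + 2·9 + 7|_9 = 1162263922 ⇒ 1162263921
(7) 1162263921|_9 = 3·9^9 + 3·9^3 + 3·9^2 + 2·9 + 6 ↦ 3·10^10 + 3·10^3 + 3·10^2 + 2·10 + 6|_10 = 30000003326 ⇒ 30000003325

ω^ω·3 + ω^3·3 + ω^2·3 + ω·2 + 6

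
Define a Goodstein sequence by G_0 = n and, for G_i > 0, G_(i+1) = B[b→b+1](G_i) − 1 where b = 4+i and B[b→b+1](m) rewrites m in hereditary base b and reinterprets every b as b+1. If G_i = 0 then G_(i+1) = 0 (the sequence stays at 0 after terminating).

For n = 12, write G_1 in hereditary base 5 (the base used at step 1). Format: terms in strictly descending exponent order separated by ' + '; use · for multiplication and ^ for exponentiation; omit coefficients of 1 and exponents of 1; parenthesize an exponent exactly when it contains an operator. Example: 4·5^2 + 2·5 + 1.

base 4: 12 = 3·4; at 5: 3·5 = 15; next = 14
base 5: 14 = 2·5 + 4; at 6: 2·6 + 4 = 16; next = 15

2·5 + 4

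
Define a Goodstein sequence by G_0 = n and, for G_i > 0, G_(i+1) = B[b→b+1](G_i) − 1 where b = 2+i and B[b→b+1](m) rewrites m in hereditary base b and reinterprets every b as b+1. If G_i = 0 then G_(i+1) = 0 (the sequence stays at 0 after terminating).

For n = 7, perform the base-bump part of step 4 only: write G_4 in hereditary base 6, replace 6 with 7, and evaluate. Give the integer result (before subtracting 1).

823544

i=0: 7 = 2^2 + 2 + 1 (b=2); 2→3: 3^3 + 3 + 1 = 31; 31−1 = 30
i=1: 30 = 3^3 + 3 (b=3); 3→4: 4^4 + 4 = 260; 260−1 = 259
i=2: 259 = 4^4 + 3 (b=4); 4→5: 5^5 + 3 = 3128; 3128−1 = 3127
i=3: 3127 = 5^5 + 2 (b=5); 5→6: 6^6 + 2 = 46658; 46658−1 = 46657
i=4: 46657 = 6^6 + 1 (b=6); 6→7: 7^7 + 1 = 823544; 823544−1 = 823543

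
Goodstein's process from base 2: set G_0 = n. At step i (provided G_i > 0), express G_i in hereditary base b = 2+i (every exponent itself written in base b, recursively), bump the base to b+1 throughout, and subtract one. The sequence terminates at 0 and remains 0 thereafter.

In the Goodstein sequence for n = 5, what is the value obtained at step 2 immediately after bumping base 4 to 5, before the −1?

i=0: 5 = 2^2 + 1 (b=2); 2→3: 3^3 + 1 = 28; 28−1 = 27
i=1: 27 = 3^3 (b=3); 3→4: 4^4 = 256; 256−1 = 255
i=2: 255 = 3·4^3 + 3·4^2 + 3·4 + 3 (b=4); 4→5: 3·5^3 + 3·5^2 + 3·5 + 3 = 468; 468−1 = 467

468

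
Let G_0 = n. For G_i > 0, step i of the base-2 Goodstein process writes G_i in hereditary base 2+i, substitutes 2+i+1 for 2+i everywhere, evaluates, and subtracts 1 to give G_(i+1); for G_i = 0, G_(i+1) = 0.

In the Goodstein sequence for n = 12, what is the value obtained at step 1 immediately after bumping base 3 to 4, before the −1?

1066

base 2: 12 = 2^(2 + 1) + 2^2; at 3: 3^(3 + 1) + 3^3 = 108; next = 107
base 3: 107 = 3^(3 + 1) + 2·3^2 + 2·3 + 2; at 4: 4^(4 + 1) + 2·4^2 + 2·4 + 2 = 1066; next = 1065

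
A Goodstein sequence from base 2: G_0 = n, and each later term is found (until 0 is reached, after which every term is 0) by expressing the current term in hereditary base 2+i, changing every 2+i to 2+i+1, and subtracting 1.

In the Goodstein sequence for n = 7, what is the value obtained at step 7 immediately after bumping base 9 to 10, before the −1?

77777776

step 0: 7 = 2^2 + 2 + 1; sub 3 for 2: 3^3 + 3 + 1; = 31; G_1 = 31−1 = 30
step 1: 30 = 3^3 + 3; sub 4 for 3: 4^4 + 4; = 260; G_2 = 260−1 = 259
step 2: 259 = 4^4 + 3; sub 5 for 4: 5^5 + 3; = 3128; G_3 = 3128−1 = 3127
step 3: 3127 = 5^5 + 2; sub 6 for 5: 6^6 + 2; = 46658; G_4 = 46658−1 = 46657
step 4: 46657 = 6^6 + 1; sub 7 for 6: 7^7 + 1; = 823544; G_5 = 823544−1 = 823543
step 5: 823543 = 7^7; sub 8 for 7: 8^8; = 16777216; G_6 = 16777216−1 = 16777215
step 6: 16777215 = 7·8^7 + 7·8^6 + 7·8^5 + 7·8^4 + 7·8^3 + 7·8^2 + 7·8 + 7; sub 9 for 8: 7·9^7 + 7·9^6 + 7·9^5 + 7·9^4 + 7·9^3 + 7·9^2 + 7·9 + 7; = 37665880; G_7 = 37665880−1 = 37665879
step 7: 37665879 = 7·9^7 + 7·9^6 + 7·9^5 + 7·9^4 + 7·9^3 + 7·9^2 + 7·9 + 6; sub 10 for 9: 7·10^7 + 7·10^6 + 7·10^5 + 7·10^4 + 7·10^3 + 7·10^2 + 7·10 + 6; = 77777776; G_8 = 77777776−1 = 77777775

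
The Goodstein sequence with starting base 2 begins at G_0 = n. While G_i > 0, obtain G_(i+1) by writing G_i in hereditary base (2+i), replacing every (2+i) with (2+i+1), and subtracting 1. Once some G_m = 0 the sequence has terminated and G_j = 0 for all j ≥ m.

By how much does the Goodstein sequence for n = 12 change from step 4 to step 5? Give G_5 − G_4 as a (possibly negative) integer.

5484891

base 2: 12 = 2^(2 + 1) + 2^2; at 3: 3^(3 + 1) + 3^3 = 108; next = 107
base 3: 107 = 3^(3 + 1) + 2·3^2 + 2·3 + 2; at 4: 4^(4 + 1) + 2·4^2 + 2·4 + 2 = 1066; next = 1065
base 4: 1065 = 4^(4 + 1) + 2·4^2 + 2·4 + 1; at 5: 5^(5 + 1) + 2·5^2 + 2·5 + 1 = 15686; next = 15685
base 5: 15685 = 5^(5 + 1) + 2·5^2 + 2·5; at 6: 6^(6 + 1) + 2·6^2 + 2·6 = 280020; next = 280019
base 6: 280019 = 6^(6 + 1) + 2·6^2 + 6 + 5; at 7: 7^(7 + 1) + 2·7^2 + 7 + 5 = 5764911; next = 5764910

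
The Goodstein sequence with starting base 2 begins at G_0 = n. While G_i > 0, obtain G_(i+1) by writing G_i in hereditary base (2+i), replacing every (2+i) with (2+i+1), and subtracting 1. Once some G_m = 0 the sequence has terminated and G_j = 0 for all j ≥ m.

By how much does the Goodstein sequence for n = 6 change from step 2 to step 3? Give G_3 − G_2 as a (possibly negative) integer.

2868

i=0: 6 = 2^2 + 2 (b=2); 2→3: 3^3 + 3 = 30; 30−1 = 29
i=1: 29 = 3^3 + 2 (b=3); 3→4: 4^4 + 2 = 258; 258−1 = 257
i=2: 257 = 4^4 + 1 (b=4); 4→5: 5^5 + 1 = 3126; 3126−1 = 3125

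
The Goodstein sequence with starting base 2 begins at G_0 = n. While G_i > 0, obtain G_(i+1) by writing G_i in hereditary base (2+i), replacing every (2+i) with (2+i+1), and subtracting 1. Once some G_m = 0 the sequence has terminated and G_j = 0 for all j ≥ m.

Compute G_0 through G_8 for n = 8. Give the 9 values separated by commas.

8, 80, 553, 6310, 93395, 1647195, 33554571, 774841151, 20000000211

i=0: 8 = 2^(2 + 1) (b=2); 2→3: 3^(3 + 1) = 81; 81−1 = 80
i=1: 80 = 2·3^3 + 2·3^2 + 2·3 + 2 (b=3); 3→4: 2·4^4 + 2·4^2 + 2·4 + 2 = 554; 554−1 = 553
i=2: 553 = 2·4^4 + 2·4^2 + 2·4 + 1 (b=4); 4→5: 2·5^5 + 2·5^2 + 2·5 + 1 = 6311; 6311−1 = 6310
i=3: 6310 = 2·5^5 + 2·5^2 + 2·5 (b=5); 5→6: 2·6^6 + 2·6^2 + 2·6 = 93396; 93396−1 = 93395
i=4: 93395 = 2·6^6 + 2·6^2 + 6 + 5 (b=6); 6→7: 2·7^7 + 2·7^2 + 7 + 5 = 1647196; 1647196−1 = 1647195
i=5: 1647195 = 2·7^7 + 2·7^2 + 7 + 4 (b=7); 7→8: 2·8^8 + 2·8^2 + 8 + 4 = 33554572; 33554572−1 = 33554571
i=6: 33554571 = 2·8^8 + 2·8^2 + 8 + 3 (b=8); 8→9: 2·9^9 + 2·9^2 + 9 + 3 = 774841152; 774841152−1 = 774841151
i=7: 774841151 = 2·9^9 + 2·9^2 + 9 + 2 (b=9); 9→10: 2·10^10 + 2·10^2 + 10 + 2 = 20000000212; 20000000212−1 = 20000000211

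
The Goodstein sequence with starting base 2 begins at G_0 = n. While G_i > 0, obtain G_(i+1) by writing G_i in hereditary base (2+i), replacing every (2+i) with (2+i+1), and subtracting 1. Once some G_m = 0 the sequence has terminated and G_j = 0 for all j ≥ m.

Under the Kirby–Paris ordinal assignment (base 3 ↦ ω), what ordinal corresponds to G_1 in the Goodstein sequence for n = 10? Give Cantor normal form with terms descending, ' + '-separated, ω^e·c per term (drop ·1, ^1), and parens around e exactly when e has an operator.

i=0: 10 = 2^(2 + 1) + 2 (b=2); 2→3: 3^(3 + 1) + 3 = 84; 84−1 = 83
i=1: 83 = 3^(3 + 1) + 2 (b=3); 3→4: 4^(4 + 1) + 2 = 1026; 1026−1 = 1025

ω^(ω + 1) + 2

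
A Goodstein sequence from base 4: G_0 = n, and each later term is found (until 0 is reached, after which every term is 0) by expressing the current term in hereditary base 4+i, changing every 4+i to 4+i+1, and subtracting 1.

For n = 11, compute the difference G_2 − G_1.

11 —HB4→ 2·4 + 3 —bump→ 2·5 + 3 = 13 —(−1)→ 12
12 —HB5→ 2·5 + 2 —bump→ 2·6 + 2 = 14 —(−1)→ 13

1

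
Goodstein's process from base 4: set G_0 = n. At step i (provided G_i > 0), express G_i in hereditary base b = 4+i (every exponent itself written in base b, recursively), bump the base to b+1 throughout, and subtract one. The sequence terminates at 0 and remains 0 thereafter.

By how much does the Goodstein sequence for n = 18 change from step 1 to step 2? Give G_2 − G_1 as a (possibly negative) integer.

10

i=0: 18 = 4^2 + 2 (b=4); 4→5: 5^2 + 2 = 27; 27−1 = 26
i=1: 26 = 5^2 + 1 (b=5); 5→6: 6^2 + 1 = 37; 37−1 = 36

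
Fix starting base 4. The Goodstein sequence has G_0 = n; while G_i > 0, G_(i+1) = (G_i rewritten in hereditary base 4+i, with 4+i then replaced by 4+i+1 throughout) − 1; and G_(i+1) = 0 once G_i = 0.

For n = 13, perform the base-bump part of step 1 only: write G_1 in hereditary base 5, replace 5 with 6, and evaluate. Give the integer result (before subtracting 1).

18

G_0 = 13. HB_4(13) = 3·4 + 1. Bump = 16. G_1 = 15.
G_1 = 15. HB_5(15) = 3·5. Bump = 18. G_2 = 17.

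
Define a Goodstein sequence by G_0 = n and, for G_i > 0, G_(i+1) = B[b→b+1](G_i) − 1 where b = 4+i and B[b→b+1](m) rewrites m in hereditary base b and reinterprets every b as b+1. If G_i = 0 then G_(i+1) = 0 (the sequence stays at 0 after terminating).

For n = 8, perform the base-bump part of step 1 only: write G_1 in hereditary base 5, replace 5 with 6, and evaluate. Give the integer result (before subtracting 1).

10

(0) 8|_4 = 2·4 ↦ 2·5|_5 = 10 ⇒ 9
(1) 9|_5 = 5 + 4 ↦ 6 + 4|_6 = 10 ⇒ 9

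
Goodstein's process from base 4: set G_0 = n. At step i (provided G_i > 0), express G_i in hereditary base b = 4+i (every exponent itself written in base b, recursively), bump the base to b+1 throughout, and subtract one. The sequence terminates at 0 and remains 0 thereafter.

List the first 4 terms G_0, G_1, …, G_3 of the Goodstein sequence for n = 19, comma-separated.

G_0=19  [base 4] 4^2 + 3  →[4↦5]→  5^2 + 3 = 28  −1 ⇒ G_1=27
G_1=27  [base 5] 5^2 + 2  →[5↦6]→  6^2 + 2 = 38  −1 ⇒ G_2=37
G_2=37  [base 6] 6^2 + 1  →[6↦7]→  7^2 + 1 = 50  −1 ⇒ G_3=49

19, 27, 37, 49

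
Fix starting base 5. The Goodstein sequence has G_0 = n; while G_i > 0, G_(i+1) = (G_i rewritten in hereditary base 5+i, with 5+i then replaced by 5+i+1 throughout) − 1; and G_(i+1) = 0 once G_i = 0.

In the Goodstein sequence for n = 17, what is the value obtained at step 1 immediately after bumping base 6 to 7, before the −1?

22

step 0: 17 = 3·5 + 2; sub 6 for 5: 3·6 + 2; = 20; G_1 = 20−1 = 19
step 1: 19 = 3·6 + 1; sub 7 for 6: 3·7 + 1; = 22; G_2 = 22−1 = 21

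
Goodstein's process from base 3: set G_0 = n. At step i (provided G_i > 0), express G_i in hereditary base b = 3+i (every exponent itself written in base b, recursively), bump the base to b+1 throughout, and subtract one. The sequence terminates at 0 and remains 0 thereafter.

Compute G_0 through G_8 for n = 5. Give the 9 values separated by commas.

5, 5, 5, 5, 4, 3, 2, 1, 0

(0) 5|_3 = 3 + 2 ↦ 4 + 2|_4 = 6 ⇒ 5
(1) 5|_4 = 4 + 1 ↦ 5 + 1|_5 = 6 ⇒ 5
(2) 5|_5 = 5 ↦ 6|_6 = 6 ⇒ 5
(3) 5|_6 = 5 ↦ 5|_7 = 5 ⇒ 4
(4) 4|_7 = 4 ↦ 4|_8 = 4 ⇒ 3
(5) 3|_8 = 3 ↦ 3|_9 = 3 ⇒ 2
(6) 2|_9 = 2 ↦ 2|_10 = 2 ⇒ 1
(7) 1|_10 = 1 ↦ 1|_11 = 1 ⇒ 0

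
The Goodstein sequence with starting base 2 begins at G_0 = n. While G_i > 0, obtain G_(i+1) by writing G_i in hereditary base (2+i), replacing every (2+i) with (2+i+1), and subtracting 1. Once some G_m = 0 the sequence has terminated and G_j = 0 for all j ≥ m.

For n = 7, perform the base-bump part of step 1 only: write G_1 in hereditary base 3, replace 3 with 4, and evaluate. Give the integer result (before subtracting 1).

G_0 = 7. HB_2(7) = 2^2 + 2 + 1. Bump = 31. G_1 = 30.
G_1 = 30. HB_3(30) = 3^3 + 3. Bump = 260. G_2 = 259.

260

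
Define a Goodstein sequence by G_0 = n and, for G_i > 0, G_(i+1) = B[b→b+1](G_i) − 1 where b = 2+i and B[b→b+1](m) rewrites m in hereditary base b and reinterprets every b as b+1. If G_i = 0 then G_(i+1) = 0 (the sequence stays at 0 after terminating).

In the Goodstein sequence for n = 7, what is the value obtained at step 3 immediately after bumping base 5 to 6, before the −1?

i=0: 7 = 2^2 + 2 + 1 (b=2); 2→3: 3^3 + 3 + 1 = 31; 31−1 = 30
i=1: 30 = 3^3 + 3 (b=3); 3→4: 4^4 + 4 = 260; 260−1 = 259
i=2: 259 = 4^4 + 3 (b=4); 4→5: 5^5 + 3 = 3128; 3128−1 = 3127
i=3: 3127 = 5^5 + 2 (b=5); 5→6: 6^6 + 2 = 46658; 46658−1 = 46657

46658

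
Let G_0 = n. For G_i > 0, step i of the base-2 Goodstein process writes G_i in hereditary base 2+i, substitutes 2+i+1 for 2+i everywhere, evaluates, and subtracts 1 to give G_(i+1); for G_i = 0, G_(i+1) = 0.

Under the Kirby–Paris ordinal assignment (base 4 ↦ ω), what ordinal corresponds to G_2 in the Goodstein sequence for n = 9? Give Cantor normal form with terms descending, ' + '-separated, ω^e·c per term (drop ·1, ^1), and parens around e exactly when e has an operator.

base 2: 9 = 2^(2 + 1) + 1; at 3: 3^(3 + 1) + 1 = 82; next = 81
base 3: 81 = 3^(3 + 1); at 4: 4^(4 + 1) = 1024; next = 1023

ω^ω·3 + ω^3·3 + ω^2·3 + ω·3 + 3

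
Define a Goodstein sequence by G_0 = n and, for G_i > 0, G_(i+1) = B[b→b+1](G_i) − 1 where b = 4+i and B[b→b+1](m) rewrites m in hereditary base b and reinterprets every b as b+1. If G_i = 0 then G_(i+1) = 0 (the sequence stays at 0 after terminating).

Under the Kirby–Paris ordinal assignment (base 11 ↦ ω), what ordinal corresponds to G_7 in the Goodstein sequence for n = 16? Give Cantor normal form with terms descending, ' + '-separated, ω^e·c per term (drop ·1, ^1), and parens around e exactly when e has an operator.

(0) 16|_4 = 4^2 ↦ 5^2|_5 = 25 ⇒ 24
(1) 24|_5 = 4·5 + 4 ↦ 4·6 + 4|_6 = 28 ⇒ 27
(2) 27|_6 = 4·6 + 3 ↦ 4·7 + 3|_7 = 31 ⇒ 30
(3) 30|_7 = 4·7 + 2 ↦ 4·8 + 2|_8 = 34 ⇒ 33
(4) 33|_8 = 4·8 + 1 ↦ 4·9 + 1|_9 = 37 ⇒ 36
(5) 36|_9 = 4·9 ↦ 4·10|_10 = 40 ⇒ 39
(6) 39|_10 = 3·10 + 9 ↦ 3·11 + 9|_11 = 42 ⇒ 41

ω·3 + 8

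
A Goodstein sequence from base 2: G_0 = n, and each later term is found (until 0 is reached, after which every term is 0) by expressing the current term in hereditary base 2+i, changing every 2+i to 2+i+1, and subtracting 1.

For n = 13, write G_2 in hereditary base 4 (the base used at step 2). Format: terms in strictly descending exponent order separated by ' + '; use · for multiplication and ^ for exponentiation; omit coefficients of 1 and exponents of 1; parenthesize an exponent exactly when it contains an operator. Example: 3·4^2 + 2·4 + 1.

4^(4 + 1) + 3·4^3 + 3·4^2 + 3·4 + 3

(0) 13|_2 = 2^(2 + 1) + 2^2 + 1 ↦ 3^(3 + 1) + 3^3 + 1|_3 = 109 ⇒ 108
(1) 108|_3 = 3^(3 + 1) + 3^3 ↦ 4^(4 + 1) + 4^4|_4 = 1280 ⇒ 1279
(2) 1279|_4 = 4^(4 + 1) + 3·4^3 + 3·4^2 + 3·4 + 3 ↦ 5^(5 + 1) + 3·5^3 + 3·5^2 + 3·5 + 3|_5 = 16093 ⇒ 16092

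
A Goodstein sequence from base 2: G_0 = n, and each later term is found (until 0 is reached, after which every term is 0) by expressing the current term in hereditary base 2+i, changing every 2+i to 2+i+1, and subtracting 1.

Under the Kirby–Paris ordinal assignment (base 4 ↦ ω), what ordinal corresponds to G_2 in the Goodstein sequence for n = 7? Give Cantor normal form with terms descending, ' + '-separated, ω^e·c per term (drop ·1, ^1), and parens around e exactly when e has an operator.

ω^ω + 3

i=0: 7 = 2^2 + 2 + 1 (b=2); 2→3: 3^3 + 3 + 1 = 31; 31−1 = 30
i=1: 30 = 3^3 + 3 (b=3); 3→4: 4^4 + 4 = 260; 260−1 = 259
i=2: 259 = 4^4 + 3 (b=4); 4→5: 5^5 + 3 = 3128; 3128−1 = 3127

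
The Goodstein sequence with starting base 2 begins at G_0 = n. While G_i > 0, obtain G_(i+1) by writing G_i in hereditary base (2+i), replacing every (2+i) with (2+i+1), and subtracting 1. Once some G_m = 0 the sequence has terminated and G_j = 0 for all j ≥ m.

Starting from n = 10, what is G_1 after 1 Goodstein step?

10 —HB2→ 2^(2 + 1) + 2 —bump→ 3^(3 + 1) + 3 = 84 —(−1)→ 83
83 —HB3→ 3^(3 + 1) + 2 —bump→ 4^(4 + 1) + 2 = 1026 —(−1)→ 1025

83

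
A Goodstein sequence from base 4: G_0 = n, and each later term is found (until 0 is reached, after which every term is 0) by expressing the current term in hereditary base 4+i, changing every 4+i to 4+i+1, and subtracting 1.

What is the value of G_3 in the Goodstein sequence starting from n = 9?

G_0 = 9. HB_4(9) = 2·4 + 1. Bump = 11. G_1 = 10.
G_1 = 10. HB_5(10) = 2·5. Bump = 12. G_2 = 11.
G_2 = 11. HB_6(11) = 6 + 5. Bump = 12. G_3 = 11.

11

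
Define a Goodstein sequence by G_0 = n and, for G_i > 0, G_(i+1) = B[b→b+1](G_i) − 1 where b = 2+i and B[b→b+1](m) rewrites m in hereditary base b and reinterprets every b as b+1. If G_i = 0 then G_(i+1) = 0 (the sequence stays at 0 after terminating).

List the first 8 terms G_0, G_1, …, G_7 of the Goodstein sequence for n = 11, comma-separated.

i=0: 11 = 2^(2 + 1) + 2 + 1 (b=2); 2→3: 3^(3 + 1) + 3 + 1 = 85; 85−1 = 84
i=1: 84 = 3^(3 + 1) + 3 (b=3); 3→4: 4^(4 + 1) + 4 = 1028; 1028−1 = 1027
i=2: 1027 = 4^(4 + 1) + 3 (b=4); 4→5: 5^(5 + 1) + 3 = 15628; 15628−1 = 15627
i=3: 15627 = 5^(5 + 1) + 2 (b=5); 5→6: 6^(6 + 1) + 2 = 279938; 279938−1 = 279937
i=4: 279937 = 6^(6 + 1) + 1 (b=6); 6→7: 7^(7 + 1) + 1 = 5764802; 5764802−1 = 5764801
i=5: 5764801 = 7^(7 + 1) (b=7); 7→8: 8^(8 + 1) = 134217728; 134217728−1 = 134217727
i=6: 134217727 = 7·8^8 + 7·8^7 + 7·8^6 + 7·8^5 + 7·8^4 + 7·8^3 + 7·8^2 + 7·8 + 7 (b=8); 8→9: 7·9^9 + 7·9^7 + 7·9^6 + 7·9^5 + 7·9^4 + 7·9^3 + 7·9^2 + 7·9 + 7 = 2749609303; 2749609303−1 = 2749609302

11, 84, 1027, 15627, 279937, 5764801, 134217727, 2749609302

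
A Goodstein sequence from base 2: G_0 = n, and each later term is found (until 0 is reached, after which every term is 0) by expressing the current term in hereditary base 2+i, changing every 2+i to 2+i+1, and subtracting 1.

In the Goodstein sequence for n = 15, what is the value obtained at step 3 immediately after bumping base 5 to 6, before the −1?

15 —HB2→ 2^(2 + 1) + 2^2 + 2 + 1 —bump→ 3^(3 + 1) + 3^3 + 3 + 1 = 112 —(−1)→ 111
111 —HB3→ 3^(3 + 1) + 3^3 + 3 —bump→ 4^(4 + 1) + 4^4 + 4 = 1284 —(−1)→ 1283
1283 —HB4→ 4^(4 + 1) + 4^4 + 3 —bump→ 5^(5 + 1) + 5^5 + 3 = 18753 —(−1)→ 18752
18752 —HB5→ 5^(5 + 1) + 5^5 + 2 —bump→ 6^(6 + 1) + 6^6 + 2 = 326594 —(−1)→ 326593

326594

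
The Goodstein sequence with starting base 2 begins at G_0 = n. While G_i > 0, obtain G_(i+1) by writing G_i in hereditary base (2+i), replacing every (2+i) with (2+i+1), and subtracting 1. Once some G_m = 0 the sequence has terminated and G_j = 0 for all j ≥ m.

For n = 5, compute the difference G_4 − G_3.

308

(0) 5|_2 = 2^2 + 1 ↦ 3^3 + 1|_3 = 28 ⇒ 27
(1) 27|_3 = 3^3 ↦ 4^4|_4 = 256 ⇒ 255
(2) 255|_4 = 3·4^3 + 3·4^2 + 3·4 + 3 ↦ 3·5^3 + 3·5^2 + 3·5 + 3|_5 = 468 ⇒ 467
(3) 467|_5 = 3·5^3 + 3·5^2 + 3·5 + 2 ↦ 3·6^3 + 3·6^2 + 3·6 + 2|_6 = 776 ⇒ 775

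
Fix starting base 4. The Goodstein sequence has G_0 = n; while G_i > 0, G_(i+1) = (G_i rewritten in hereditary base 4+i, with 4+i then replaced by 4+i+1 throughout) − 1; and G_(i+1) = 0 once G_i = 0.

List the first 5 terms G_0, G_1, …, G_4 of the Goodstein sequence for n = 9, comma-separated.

9, 10, 11, 11, 11

base 4: 9 = 2·4 + 1; at 5: 2·5 + 1 = 11; next = 10
base 5: 10 = 2·5; at 6: 2·6 = 12; next = 11
base 6: 11 = 6 + 5; at 7: 7 + 5 = 12; next = 11
base 7: 11 = 7 + 4; at 8: 8 + 4 = 12; next = 11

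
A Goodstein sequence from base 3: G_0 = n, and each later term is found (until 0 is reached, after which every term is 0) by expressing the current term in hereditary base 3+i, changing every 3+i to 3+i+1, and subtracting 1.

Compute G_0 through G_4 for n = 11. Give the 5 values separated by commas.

11, 17, 25, 35, 39

step 0: 11 = 3^2 + 2; sub 4 for 3: 4^2 + 2; = 18; G_1 = 18−1 = 17
step 1: 17 = 4^2 + 1; sub 5 for 4: 5^2 + 1; = 26; G_2 = 26−1 = 25
step 2: 25 = 5^2; sub 6 for 5: 6^2; = 36; G_3 = 36−1 = 35
step 3: 35 = 5·6 + 5; sub 7 for 6: 5·7 + 5; = 40; G_4 = 40−1 = 39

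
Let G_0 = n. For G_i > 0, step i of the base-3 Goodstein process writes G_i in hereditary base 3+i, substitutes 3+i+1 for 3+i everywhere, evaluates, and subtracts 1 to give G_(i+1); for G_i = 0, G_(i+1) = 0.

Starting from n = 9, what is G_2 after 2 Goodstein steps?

[0] 9 ≡ 3^2 (base 3). Lift 4: 16. −1: 15.
[1] 15 ≡ 3·4 + 3 (base 4). Lift 5: 18. −1: 17.

17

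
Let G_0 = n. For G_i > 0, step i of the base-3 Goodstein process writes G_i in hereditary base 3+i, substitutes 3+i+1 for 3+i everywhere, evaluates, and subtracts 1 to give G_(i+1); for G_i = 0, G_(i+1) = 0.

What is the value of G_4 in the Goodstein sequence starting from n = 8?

(0) 8|_3 = 2·3 + 2 ↦ 2·4 + 2|_4 = 10 ⇒ 9
(1) 9|_4 = 2·4 + 1 ↦ 2·5 + 1|_5 = 11 ⇒ 10
(2) 10|_5 = 2·5 ↦ 2·6|_6 = 12 ⇒ 11
(3) 11|_6 = 6 + 5 ↦ 7 + 5|_7 = 12 ⇒ 11
(4) 11|_7 = 7 + 4 ↦ 8 + 4|_8 = 12 ⇒ 11

11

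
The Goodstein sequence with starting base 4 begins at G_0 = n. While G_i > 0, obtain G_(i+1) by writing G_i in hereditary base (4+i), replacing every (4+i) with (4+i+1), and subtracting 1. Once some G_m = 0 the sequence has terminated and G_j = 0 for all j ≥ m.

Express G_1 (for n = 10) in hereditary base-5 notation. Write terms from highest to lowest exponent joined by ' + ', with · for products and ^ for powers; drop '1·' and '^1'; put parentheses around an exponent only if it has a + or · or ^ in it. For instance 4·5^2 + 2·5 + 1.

(0) 10|_4 = 2·4 + 2 ↦ 2·5 + 2|_5 = 12 ⇒ 11
(1) 11|_5 = 2·5 + 1 ↦ 2·6 + 1|_6 = 13 ⇒ 12

2·5 + 1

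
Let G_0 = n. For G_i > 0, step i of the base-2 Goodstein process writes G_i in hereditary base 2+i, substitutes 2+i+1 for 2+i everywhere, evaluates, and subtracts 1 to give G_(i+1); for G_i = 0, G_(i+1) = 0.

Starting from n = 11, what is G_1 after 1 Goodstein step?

step 0: 11 = 2^(2 + 1) + 2 + 1; sub 3 for 2: 3^(3 + 1) + 3 + 1; = 85; G_1 = 85−1 = 84
step 1: 84 = 3^(3 + 1) + 3; sub 4 for 3: 4^(4 + 1) + 4; = 1028; G_2 = 1028−1 = 1027

84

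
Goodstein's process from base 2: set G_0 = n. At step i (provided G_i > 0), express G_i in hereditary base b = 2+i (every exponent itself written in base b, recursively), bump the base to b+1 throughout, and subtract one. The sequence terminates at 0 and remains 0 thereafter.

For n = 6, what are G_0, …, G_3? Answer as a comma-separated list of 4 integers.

6, 29, 257, 3125

i=0: 6 = 2^2 + 2 (b=2); 2→3: 3^3 + 3 = 30; 30−1 = 29
i=1: 29 = 3^3 + 2 (b=3); 3→4: 4^4 + 2 = 258; 258−1 = 257
i=2: 257 = 4^4 + 1 (b=4); 4→5: 5^5 + 1 = 3126; 3126−1 = 3125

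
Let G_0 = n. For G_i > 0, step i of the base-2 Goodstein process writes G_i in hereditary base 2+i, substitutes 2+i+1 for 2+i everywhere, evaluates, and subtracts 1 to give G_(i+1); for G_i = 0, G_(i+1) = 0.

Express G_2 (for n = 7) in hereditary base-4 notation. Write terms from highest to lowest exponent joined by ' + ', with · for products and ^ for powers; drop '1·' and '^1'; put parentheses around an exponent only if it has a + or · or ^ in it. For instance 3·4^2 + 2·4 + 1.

G_0=7  [base 2] 2^2 + 2 + 1  →[2↦3]→  3^3 + 3 + 1 = 31  −1 ⇒ G_1=30
G_1=30  [base 3] 3^3 + 3  →[3↦4]→  4^4 + 4 = 260  −1 ⇒ G_2=259

4^4 + 3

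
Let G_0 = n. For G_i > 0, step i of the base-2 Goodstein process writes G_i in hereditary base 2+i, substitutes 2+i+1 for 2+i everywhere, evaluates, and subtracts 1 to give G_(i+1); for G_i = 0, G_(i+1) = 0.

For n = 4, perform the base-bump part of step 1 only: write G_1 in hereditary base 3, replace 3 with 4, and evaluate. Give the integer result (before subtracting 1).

42

[0] 4 ≡ 2^2 (base 2). Lift 3: 27. −1: 26.
[1] 26 ≡ 2·3^2 + 2·3 + 2 (base 3). Lift 4: 42. −1: 41.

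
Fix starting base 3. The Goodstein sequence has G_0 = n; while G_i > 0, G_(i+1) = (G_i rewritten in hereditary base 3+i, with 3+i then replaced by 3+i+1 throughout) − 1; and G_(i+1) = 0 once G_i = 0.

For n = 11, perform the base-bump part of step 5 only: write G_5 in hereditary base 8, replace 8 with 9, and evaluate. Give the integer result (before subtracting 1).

step 0: 11 = 3^2 + 2; sub 4 for 3: 4^2 + 2; = 18; G_1 = 18−1 = 17
step 1: 17 = 4^2 + 1; sub 5 for 4: 5^2 + 1; = 26; G_2 = 26−1 = 25
step 2: 25 = 5^2; sub 6 for 5: 6^2; = 36; G_3 = 36−1 = 35
step 3: 35 = 5·6 + 5; sub 7 for 6: 5·7 + 5; = 40; G_4 = 40−1 = 39
step 4: 39 = 5·7 + 4; sub 8 for 7: 5·8 + 4; = 44; G_5 = 44−1 = 43

48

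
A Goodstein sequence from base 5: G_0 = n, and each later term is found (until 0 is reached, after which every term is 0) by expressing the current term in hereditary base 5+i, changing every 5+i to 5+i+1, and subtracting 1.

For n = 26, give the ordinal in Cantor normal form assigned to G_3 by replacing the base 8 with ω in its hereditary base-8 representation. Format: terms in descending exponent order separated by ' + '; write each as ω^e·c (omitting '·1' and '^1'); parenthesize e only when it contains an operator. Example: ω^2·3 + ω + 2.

ω·6 + 5

G_0=26  [base 5] 5^2 + 1  →[5↦6]→  6^2 + 1 = 37  −1 ⇒ G_1=36
G_1=36  [base 6] 6^2  →[6↦7]→  7^2 = 49  −1 ⇒ G_2=48
G_2=48  [base 7] 6·7 + 6  →[7↦8]→  6·8 + 6 = 54  −1 ⇒ G_3=53
G_3=53  [base 8] 6·8 + 5  →[8↦9]→  6·9 + 5 = 59  −1 ⇒ G_4=58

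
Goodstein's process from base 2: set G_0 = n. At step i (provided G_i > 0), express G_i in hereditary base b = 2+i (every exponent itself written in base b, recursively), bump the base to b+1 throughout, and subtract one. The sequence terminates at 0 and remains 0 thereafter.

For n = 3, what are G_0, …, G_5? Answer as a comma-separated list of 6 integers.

G_0 = 3. HB_2(3) = 2 + 1. Bump = 4. G_1 = 3.
G_1 = 3. HB_3(3) = 3. Bump = 4. G_2 = 3.
G_2 = 3. HB_4(3) = 3. Bump = 3. G_3 = 2.
G_3 = 2. HB_5(2) = 2. Bump = 2. G_4 = 1.
G_4 = 1. HB_6(1) = 1. Bump = 1. G_5 = 0.

3, 3, 3, 2, 1, 0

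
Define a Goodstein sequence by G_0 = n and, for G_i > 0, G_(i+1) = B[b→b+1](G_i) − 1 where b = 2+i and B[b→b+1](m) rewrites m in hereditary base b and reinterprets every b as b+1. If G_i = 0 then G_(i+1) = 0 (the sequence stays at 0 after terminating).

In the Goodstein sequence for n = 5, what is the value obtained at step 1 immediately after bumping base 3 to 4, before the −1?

256

base 2: 5 = 2^2 + 1; at 3: 3^3 + 1 = 28; next = 27
base 3: 27 = 3^3; at 4: 4^4 = 256; next = 255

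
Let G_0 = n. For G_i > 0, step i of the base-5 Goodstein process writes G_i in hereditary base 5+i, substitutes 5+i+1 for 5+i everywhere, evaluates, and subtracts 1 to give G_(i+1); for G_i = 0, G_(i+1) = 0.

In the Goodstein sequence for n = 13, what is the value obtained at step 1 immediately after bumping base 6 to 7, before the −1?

[0] 13 ≡ 2·5 + 3 (base 5). Lift 6: 15. −1: 14.
[1] 14 ≡ 2·6 + 2 (base 6). Lift 7: 16. −1: 15.

16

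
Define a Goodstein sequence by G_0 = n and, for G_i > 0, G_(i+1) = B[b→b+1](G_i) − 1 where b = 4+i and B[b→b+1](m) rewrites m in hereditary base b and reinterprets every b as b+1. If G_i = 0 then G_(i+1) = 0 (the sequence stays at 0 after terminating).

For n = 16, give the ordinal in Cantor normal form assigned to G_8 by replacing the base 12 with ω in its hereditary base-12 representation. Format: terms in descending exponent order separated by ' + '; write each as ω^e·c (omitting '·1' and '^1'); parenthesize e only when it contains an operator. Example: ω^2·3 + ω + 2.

(0) 16|_4 = 4^2 ↦ 5^2|_5 = 25 ⇒ 24
(1) 24|_5 = 4·5 + 4 ↦ 4·6 + 4|_6 = 28 ⇒ 27
(2) 27|_6 = 4·6 + 3 ↦ 4·7 + 3|_7 = 31 ⇒ 30
(3) 30|_7 = 4·7 + 2 ↦ 4·8 + 2|_8 = 34 ⇒ 33
(4) 33|_8 = 4·8 + 1 ↦ 4·9 + 1|_9 = 37 ⇒ 36
(5) 36|_9 = 4·9 ↦ 4·10|_10 = 40 ⇒ 39
(6) 39|_10 = 3·10 + 9 ↦ 3·11 + 9|_11 = 42 ⇒ 41
(7) 41|_11 = 3·11 + 8 ↦ 3·12 + 8|_12 = 44 ⇒ 43
(8) 43|_12 = 3·12 + 7 ↦ 3·13 + 7|_13 = 46 ⇒ 45

ω·3 + 7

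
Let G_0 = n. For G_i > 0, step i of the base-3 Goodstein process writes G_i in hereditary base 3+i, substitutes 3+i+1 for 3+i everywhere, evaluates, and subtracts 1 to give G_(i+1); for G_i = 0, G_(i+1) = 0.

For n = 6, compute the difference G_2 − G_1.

0

base 3: 6 = 2·3; at 4: 2·4 = 8; next = 7
base 4: 7 = 4 + 3; at 5: 5 + 3 = 8; next = 7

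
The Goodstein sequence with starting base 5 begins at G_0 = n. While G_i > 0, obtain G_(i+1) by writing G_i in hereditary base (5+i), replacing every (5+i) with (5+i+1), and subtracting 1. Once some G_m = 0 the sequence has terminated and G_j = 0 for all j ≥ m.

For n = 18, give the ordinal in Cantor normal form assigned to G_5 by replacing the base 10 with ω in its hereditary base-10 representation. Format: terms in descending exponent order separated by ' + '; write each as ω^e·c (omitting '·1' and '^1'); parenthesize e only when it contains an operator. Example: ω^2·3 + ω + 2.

(0) 18|_5 = 3·5 + 3 ↦ 3·6 + 3|_6 = 21 ⇒ 20
(1) 20|_6 = 3·6 + 2 ↦ 3·7 + 2|_7 = 23 ⇒ 22
(2) 22|_7 = 3·7 + 1 ↦ 3·8 + 1|_8 = 25 ⇒ 24
(3) 24|_8 = 3·8 ↦ 3·9|_9 = 27 ⇒ 26
(4) 26|_9 = 2·9 + 8 ↦ 2·10 + 8|_10 = 28 ⇒ 27
(5) 27|_10 = 2·10 + 7 ↦ 2·11 + 7|_11 = 29 ⇒ 28

ω·2 + 7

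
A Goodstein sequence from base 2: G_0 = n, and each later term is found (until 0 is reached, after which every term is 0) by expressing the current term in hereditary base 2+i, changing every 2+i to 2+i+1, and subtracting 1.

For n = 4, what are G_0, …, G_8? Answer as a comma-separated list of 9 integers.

(0) 4|_2 = 2^2 ↦ 3^3|_3 = 27 ⇒ 26
(1) 26|_3 = 2·3^2 + 2·3 + 2 ↦ 2·4^2 + 2·4 + 2|_4 = 42 ⇒ 41
(2) 41|_4 = 2·4^2 + 2·4 + 1 ↦ 2·5^2 + 2·5 + 1|_5 = 61 ⇒ 60
(3) 60|_5 = 2·5^2 + 2·5 ↦ 2·6^2 + 2·6|_6 = 84 ⇒ 83
(4) 83|_6 = 2·6^2 + 6 + 5 ↦ 2·7^2 + 7 + 5|_7 = 110 ⇒ 109
(5) 109|_7 = 2·7^2 + 7 + 4 ↦ 2·8^2 + 8 + 4|_8 = 140 ⇒ 139
(6) 139|_8 = 2·8^2 + 8 + 3 ↦ 2·9^2 + 9 + 3|_9 = 174 ⇒ 173
(7) 173|_9 = 2·9^2 + 9 + 2 ↦ 2·10^2 + 10 + 2|_10 = 212 ⇒ 211

4, 26, 41, 60, 83, 109, 139, 173, 211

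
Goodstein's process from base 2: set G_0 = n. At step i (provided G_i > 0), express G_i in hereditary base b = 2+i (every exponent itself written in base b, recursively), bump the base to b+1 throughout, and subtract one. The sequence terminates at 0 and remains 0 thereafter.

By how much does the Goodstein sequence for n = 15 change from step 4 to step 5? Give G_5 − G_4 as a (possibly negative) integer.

G_0=15  [base 2] 2^(2 + 1) + 2^2 + 2 + 1  →[2↦3]→  3^(3 + 1) + 3^3 + 3 + 1 = 112  −1 ⇒ G_1=111
G_1=111  [base 3] 3^(3 + 1) + 3^3 + 3  →[3↦4]→  4^(4 + 1) + 4^4 + 4 = 1284  −1 ⇒ G_2=1283
G_2=1283  [base 4] 4^(4 + 1) + 4^4 + 3  →[4↦5]→  5^(5 + 1) + 5^5 + 3 = 18753  −1 ⇒ G_3=18752
G_3=18752  [base 5] 5^(5 + 1) + 5^5 + 2  →[5↦6]→  6^(6 + 1) + 6^6 + 2 = 326594  −1 ⇒ G_4=326593
G_4=326593  [base 6] 6^(6 + 1) + 6^6 + 1  →[6↦7]→  7^(7 + 1) + 7^7 + 1 = 6588345  −1 ⇒ G_5=6588344

6261751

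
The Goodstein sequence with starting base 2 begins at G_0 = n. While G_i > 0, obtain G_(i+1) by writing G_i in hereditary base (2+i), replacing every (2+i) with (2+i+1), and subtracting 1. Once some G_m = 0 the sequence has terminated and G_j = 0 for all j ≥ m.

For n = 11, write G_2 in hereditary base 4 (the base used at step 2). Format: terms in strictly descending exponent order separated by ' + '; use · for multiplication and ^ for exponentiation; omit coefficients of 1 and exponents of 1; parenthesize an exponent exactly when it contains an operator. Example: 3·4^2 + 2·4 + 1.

4^(4 + 1) + 3

G_0 = 11. HB_2(11) = 2^(2 + 1) + 2 + 1. Bump = 85. G_1 = 84.
G_1 = 84. HB_3(84) = 3^(3 + 1) + 3. Bump = 1028. G_2 = 1027.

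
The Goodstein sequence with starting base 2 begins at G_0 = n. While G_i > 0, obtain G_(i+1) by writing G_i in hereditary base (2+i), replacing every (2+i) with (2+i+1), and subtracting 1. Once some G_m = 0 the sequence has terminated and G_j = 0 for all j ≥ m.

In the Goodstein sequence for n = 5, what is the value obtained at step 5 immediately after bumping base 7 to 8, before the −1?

step 0: 5 = 2^2 + 1; sub 3 for 2: 3^3 + 1; = 28; G_1 = 28−1 = 27
step 1: 27 = 3^3; sub 4 for 3: 4^4; = 256; G_2 = 256−1 = 255
step 2: 255 = 3·4^3 + 3·4^2 + 3·4 + 3; sub 5 for 4: 3·5^3 + 3·5^2 + 3·5 + 3; = 468; G_3 = 468−1 = 467
step 3: 467 = 3·5^3 + 3·5^2 + 3·5 + 2; sub 6 for 5: 3·6^3 + 3·6^2 + 3·6 + 2; = 776; G_4 = 776−1 = 775
step 4: 775 = 3·6^3 + 3·6^2 + 3·6 + 1; sub 7 for 6: 3·7^3 + 3·7^2 + 3·7 + 1; = 1198; G_5 = 1198−1 = 1197
step 5: 1197 = 3·7^3 + 3·7^2 + 3·7; sub 8 for 7: 3·8^3 + 3·8^2 + 3·8; = 1752; G_6 = 1752−1 = 1751

1752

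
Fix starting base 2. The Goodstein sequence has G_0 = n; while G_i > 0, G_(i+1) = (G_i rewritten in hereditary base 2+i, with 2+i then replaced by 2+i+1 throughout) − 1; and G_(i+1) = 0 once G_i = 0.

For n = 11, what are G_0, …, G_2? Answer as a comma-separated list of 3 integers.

11, 84, 1027

base 2: 11 = 2^(2 + 1) + 2 + 1; at 3: 3^(3 + 1) + 3 + 1 = 85; next = 84
base 3: 84 = 3^(3 + 1) + 3; at 4: 4^(4 + 1) + 4 = 1028; next = 1027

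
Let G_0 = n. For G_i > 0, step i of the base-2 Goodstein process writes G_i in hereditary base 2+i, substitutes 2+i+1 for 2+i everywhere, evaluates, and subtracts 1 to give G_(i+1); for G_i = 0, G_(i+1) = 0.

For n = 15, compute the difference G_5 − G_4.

G_0 = 15. HB_2(15) = 2^(2 + 1) + 2^2 + 2 + 1. Bump = 112. G_1 = 111.
G_1 = 111. HB_3(111) = 3^(3 + 1) + 3^3 + 3. Bump = 1284. G_2 = 1283.
G_2 = 1283. HB_4(1283) = 4^(4 + 1) + 4^4 + 3. Bump = 18753. G_3 = 18752.
G_3 = 18752. HB_5(18752) = 5^(5 + 1) + 5^5 + 2. Bump = 326594. G_4 = 326593.
G_4 = 326593. HB_6(326593) = 6^(6 + 1) + 6^6 + 1. Bump = 6588345. G_5 = 6588344.

6261751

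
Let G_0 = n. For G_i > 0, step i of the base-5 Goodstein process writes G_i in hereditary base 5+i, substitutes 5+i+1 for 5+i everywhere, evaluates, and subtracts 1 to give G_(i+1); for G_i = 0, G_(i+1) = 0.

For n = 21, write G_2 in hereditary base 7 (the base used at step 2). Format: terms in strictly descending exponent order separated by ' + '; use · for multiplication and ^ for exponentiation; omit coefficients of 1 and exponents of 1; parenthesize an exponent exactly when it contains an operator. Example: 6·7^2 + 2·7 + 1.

3·7 + 6

(0) 21|_5 = 4·5 + 1 ↦ 4·6 + 1|_6 = 25 ⇒ 24
(1) 24|_6 = 4·6 ↦ 4·7|_7 = 28 ⇒ 27
(2) 27|_7 = 3·7 + 6 ↦ 3·8 + 6|_8 = 30 ⇒ 29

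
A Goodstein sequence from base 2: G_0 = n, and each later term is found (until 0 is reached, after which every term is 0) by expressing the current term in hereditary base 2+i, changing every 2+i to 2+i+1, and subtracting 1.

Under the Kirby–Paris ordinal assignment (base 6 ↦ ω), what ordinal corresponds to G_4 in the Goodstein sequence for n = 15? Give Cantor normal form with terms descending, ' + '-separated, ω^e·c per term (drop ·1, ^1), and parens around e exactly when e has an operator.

ω^(ω + 1) + ω^ω + 1

G_0=15  [base 2] 2^(2 + 1) + 2^2 + 2 + 1  →[2↦3]→  3^(3 + 1) + 3^3 + 3 + 1 = 112  −1 ⇒ G_1=111
G_1=111  [base 3] 3^(3 + 1) + 3^3 + 3  →[3↦4]→  4^(4 + 1) + 4^4 + 4 = 1284  −1 ⇒ G_2=1283
G_2=1283  [base 4] 4^(4 + 1) + 4^4 + 3  →[4↦5]→  5^(5 + 1) + 5^5 + 3 = 18753  −1 ⇒ G_3=18752
G_3=18752  [base 5] 5^(5 + 1) + 5^5 + 2  →[5↦6]→  6^(6 + 1) + 6^6 + 2 = 326594  −1 ⇒ G_4=326593
G_4=326593  [base 6] 6^(6 + 1) + 6^6 + 1  →[6↦7]→  7^(7 + 1) + 7^7 + 1 = 6588345  −1 ⇒ G_5=6588344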